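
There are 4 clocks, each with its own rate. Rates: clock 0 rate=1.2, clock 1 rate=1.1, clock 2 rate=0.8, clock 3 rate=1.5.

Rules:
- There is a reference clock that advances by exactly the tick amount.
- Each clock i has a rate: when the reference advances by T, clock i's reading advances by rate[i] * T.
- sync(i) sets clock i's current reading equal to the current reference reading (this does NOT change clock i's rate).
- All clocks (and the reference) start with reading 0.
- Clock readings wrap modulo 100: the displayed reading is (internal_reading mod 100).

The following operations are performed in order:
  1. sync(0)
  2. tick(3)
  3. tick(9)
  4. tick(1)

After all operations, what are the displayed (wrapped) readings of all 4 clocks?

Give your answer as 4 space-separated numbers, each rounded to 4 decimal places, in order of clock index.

After op 1 sync(0): ref=0.0000 raw=[0.0000 0.0000 0.0000 0.0000]
After op 2 tick(3): ref=3.0000 raw=[3.6000 3.3000 2.4000 4.5000]
After op 3 tick(9): ref=12.0000 raw=[14.4000 13.2000 9.6000 18.0000]
After op 4 tick(1): ref=13.0000 raw=[15.6000 14.3000 10.4000 19.5000]
Wrap final raw readings (mod 100): 15.6000 mod 100 = 15.6000; 14.3000 mod 100 = 14.3000; 10.4000 mod 100 = 10.4000; 19.5000 mod 100 = 19.5000

Answer: 15.6000 14.3000 10.4000 19.5000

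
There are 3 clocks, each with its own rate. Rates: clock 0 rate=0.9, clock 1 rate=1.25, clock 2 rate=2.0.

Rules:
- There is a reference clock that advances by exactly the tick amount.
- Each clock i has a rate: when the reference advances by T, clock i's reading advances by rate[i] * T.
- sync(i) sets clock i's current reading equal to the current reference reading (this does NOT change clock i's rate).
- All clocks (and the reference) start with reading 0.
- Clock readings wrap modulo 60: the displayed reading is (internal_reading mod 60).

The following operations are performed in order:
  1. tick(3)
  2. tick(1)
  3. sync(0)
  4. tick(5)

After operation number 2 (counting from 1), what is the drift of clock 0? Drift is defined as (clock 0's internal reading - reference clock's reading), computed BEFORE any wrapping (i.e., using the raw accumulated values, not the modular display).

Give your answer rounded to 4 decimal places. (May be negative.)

Answer: -0.4000

Derivation:
After op 1 tick(3): ref=3.0000 raw=[2.7000 3.7500 6.0000]
After op 2 tick(1): ref=4.0000 raw=[3.6000 5.0000 8.0000]
Drift of clock 0 after op 2: 3.6000 - 4.0000 = -0.4000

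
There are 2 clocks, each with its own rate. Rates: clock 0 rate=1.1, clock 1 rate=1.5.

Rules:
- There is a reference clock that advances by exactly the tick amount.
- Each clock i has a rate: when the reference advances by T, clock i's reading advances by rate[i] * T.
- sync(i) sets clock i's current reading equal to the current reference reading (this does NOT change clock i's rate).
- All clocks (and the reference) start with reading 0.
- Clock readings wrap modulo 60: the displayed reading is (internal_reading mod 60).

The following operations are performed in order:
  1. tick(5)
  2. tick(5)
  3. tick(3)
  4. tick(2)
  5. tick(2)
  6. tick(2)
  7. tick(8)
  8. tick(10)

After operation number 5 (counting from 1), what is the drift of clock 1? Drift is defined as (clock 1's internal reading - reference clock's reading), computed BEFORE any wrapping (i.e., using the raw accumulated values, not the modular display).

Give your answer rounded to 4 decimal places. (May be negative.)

Answer: 8.5000

Derivation:
After op 1 tick(5): ref=5.0000 raw=[5.5000 7.5000]
After op 2 tick(5): ref=10.0000 raw=[11.0000 15.0000]
After op 3 tick(3): ref=13.0000 raw=[14.3000 19.5000]
After op 4 tick(2): ref=15.0000 raw=[16.5000 22.5000]
After op 5 tick(2): ref=17.0000 raw=[18.7000 25.5000]
Drift of clock 1 after op 5: 25.5000 - 17.0000 = 8.5000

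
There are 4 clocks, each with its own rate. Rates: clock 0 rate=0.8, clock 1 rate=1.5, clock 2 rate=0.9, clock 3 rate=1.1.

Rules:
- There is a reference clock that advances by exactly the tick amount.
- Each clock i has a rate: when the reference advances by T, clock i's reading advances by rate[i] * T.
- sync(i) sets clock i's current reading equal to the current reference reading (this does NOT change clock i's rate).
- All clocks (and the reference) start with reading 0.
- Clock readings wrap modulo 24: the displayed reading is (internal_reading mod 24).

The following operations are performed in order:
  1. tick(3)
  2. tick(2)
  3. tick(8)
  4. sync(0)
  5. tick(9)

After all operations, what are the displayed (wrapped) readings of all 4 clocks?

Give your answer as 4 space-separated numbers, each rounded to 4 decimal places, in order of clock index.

After op 1 tick(3): ref=3.0000 raw=[2.4000 4.5000 2.7000 3.3000]
After op 2 tick(2): ref=5.0000 raw=[4.0000 7.5000 4.5000 5.5000]
After op 3 tick(8): ref=13.0000 raw=[10.4000 19.5000 11.7000 14.3000]
After op 4 sync(0): ref=13.0000 raw=[13.0000 19.5000 11.7000 14.3000]
After op 5 tick(9): ref=22.0000 raw=[20.2000 33.0000 19.8000 24.2000]
Wrap final raw readings (mod 24): 20.2000 mod 24 = 20.2000; 33.0000 mod 24 = 9.0000; 19.8000 mod 24 = 19.8000; 24.2000 mod 24 = 0.2000

Answer: 20.2000 9.0000 19.8000 0.2000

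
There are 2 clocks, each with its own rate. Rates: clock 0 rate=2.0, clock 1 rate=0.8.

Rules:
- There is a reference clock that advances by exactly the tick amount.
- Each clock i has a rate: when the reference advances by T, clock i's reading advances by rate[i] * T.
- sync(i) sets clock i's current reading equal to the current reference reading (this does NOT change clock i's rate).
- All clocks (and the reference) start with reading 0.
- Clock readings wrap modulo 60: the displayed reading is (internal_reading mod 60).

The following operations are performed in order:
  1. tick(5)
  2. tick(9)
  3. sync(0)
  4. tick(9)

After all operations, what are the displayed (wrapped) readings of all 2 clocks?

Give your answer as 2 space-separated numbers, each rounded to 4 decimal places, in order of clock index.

After op 1 tick(5): ref=5.0000 raw=[10.0000 4.0000]
After op 2 tick(9): ref=14.0000 raw=[28.0000 11.2000]
After op 3 sync(0): ref=14.0000 raw=[14.0000 11.2000]
After op 4 tick(9): ref=23.0000 raw=[32.0000 18.4000]
Wrap final raw readings (mod 60): 32.0000 mod 60 = 32.0000; 18.4000 mod 60 = 18.4000

Answer: 32.0000 18.4000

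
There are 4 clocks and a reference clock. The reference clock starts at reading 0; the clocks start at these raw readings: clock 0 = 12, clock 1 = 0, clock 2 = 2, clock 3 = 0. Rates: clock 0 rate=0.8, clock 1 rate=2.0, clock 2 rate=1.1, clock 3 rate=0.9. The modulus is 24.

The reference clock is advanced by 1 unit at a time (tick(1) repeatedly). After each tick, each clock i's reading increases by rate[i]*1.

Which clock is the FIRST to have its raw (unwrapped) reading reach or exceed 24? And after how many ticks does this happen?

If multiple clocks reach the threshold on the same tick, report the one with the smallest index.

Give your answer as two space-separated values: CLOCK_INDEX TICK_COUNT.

clock 0: start=12, rate=0.8, needs 24-12 = 12; ticks = ceil(12/0.8) = ceil(15.0000) = 15; reading at tick 15 = 12 + 0.8*15 = 24.0000
clock 1: start=0, rate=2.0, needs 24-0 = 24; ticks = ceil(24/2.0) = ceil(12.0000) = 12; reading at tick 12 = 0 + 2.0*12 = 24.0000
clock 2: start=2, rate=1.1, needs 24-2 = 22; ticks = ceil(22/1.1) = ceil(20.0000) = 20; reading at tick 20 = 2 + 1.1*20 = 24.0000
clock 3: start=0, rate=0.9, needs 24-0 = 24; ticks = ceil(24/0.9) = ceil(26.6667) = 27; reading at tick 27 = 0 + 0.9*27 = 24.3000
Minimum tick count = 12; winners = [1]; smallest index = 1

Answer: 1 12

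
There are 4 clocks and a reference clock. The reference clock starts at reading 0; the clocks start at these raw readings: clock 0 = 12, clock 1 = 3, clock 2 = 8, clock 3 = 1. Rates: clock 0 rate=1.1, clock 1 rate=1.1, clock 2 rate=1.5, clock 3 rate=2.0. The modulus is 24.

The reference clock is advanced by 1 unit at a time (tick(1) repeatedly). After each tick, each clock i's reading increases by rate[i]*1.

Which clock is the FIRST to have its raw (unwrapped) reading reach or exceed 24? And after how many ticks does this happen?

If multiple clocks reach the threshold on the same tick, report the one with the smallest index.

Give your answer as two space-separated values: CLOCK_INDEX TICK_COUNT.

clock 0: start=12, rate=1.1, needs 24-12 = 12; ticks = ceil(12/1.1) = ceil(10.9091) = 11; reading at tick 11 = 12 + 1.1*11 = 24.1000
clock 1: start=3, rate=1.1, needs 24-3 = 21; ticks = ceil(21/1.1) = ceil(19.0909) = 20; reading at tick 20 = 3 + 1.1*20 = 25.0000
clock 2: start=8, rate=1.5, needs 24-8 = 16; ticks = ceil(16/1.5) = ceil(10.6667) = 11; reading at tick 11 = 8 + 1.5*11 = 24.5000
clock 3: start=1, rate=2.0, needs 24-1 = 23; ticks = ceil(23/2.0) = ceil(11.5000) = 12; reading at tick 12 = 1 + 2.0*12 = 25.0000
Minimum tick count = 11; winners = [0, 2]; smallest index = 0

Answer: 0 11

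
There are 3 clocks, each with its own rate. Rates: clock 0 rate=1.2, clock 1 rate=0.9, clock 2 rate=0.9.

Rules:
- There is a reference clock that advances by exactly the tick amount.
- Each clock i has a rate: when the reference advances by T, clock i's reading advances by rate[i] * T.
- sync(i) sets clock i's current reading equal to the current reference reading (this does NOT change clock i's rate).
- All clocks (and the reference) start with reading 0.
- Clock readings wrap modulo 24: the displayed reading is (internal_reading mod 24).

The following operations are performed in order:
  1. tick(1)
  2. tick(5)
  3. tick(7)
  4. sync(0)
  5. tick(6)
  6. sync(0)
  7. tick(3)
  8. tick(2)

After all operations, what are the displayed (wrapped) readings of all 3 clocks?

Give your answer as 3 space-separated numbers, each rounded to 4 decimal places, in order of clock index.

After op 1 tick(1): ref=1.0000 raw=[1.2000 0.9000 0.9000]
After op 2 tick(5): ref=6.0000 raw=[7.2000 5.4000 5.4000]
After op 3 tick(7): ref=13.0000 raw=[15.6000 11.7000 11.7000]
After op 4 sync(0): ref=13.0000 raw=[13.0000 11.7000 11.7000]
After op 5 tick(6): ref=19.0000 raw=[20.2000 17.1000 17.1000]
After op 6 sync(0): ref=19.0000 raw=[19.0000 17.1000 17.1000]
After op 7 tick(3): ref=22.0000 raw=[22.6000 19.8000 19.8000]
After op 8 tick(2): ref=24.0000 raw=[25.0000 21.6000 21.6000]
Wrap final raw readings (mod 24): 25.0000 mod 24 = 1.0000; 21.6000 mod 24 = 21.6000; 21.6000 mod 24 = 21.6000

Answer: 1.0000 21.6000 21.6000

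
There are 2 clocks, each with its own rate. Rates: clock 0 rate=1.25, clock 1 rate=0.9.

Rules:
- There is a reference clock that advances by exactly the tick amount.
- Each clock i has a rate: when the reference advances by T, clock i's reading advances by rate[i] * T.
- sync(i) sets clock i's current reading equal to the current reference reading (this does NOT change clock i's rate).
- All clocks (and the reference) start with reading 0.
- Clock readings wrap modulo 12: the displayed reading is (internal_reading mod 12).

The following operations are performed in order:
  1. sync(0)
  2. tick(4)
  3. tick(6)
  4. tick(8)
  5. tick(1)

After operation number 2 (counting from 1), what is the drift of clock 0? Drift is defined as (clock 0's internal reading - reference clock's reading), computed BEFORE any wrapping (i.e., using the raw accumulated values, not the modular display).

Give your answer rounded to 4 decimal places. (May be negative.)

Answer: 1.0000

Derivation:
After op 1 sync(0): ref=0.0000 raw=[0.0000 0.0000]
After op 2 tick(4): ref=4.0000 raw=[5.0000 3.6000]
Drift of clock 0 after op 2: 5.0000 - 4.0000 = 1.0000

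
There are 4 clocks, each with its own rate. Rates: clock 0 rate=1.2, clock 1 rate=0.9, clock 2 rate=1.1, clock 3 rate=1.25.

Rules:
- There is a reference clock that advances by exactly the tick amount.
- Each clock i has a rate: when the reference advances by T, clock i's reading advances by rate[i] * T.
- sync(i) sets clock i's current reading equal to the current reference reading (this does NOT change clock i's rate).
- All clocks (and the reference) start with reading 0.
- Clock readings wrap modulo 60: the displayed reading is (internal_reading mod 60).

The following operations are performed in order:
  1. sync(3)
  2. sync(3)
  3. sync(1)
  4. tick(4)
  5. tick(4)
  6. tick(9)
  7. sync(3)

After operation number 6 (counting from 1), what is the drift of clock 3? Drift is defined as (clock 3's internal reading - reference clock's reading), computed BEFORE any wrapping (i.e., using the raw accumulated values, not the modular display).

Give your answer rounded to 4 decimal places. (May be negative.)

After op 1 sync(3): ref=0.0000 raw=[0.0000 0.0000 0.0000 0.0000]
After op 2 sync(3): ref=0.0000 raw=[0.0000 0.0000 0.0000 0.0000]
After op 3 sync(1): ref=0.0000 raw=[0.0000 0.0000 0.0000 0.0000]
After op 4 tick(4): ref=4.0000 raw=[4.8000 3.6000 4.4000 5.0000]
After op 5 tick(4): ref=8.0000 raw=[9.6000 7.2000 8.8000 10.0000]
After op 6 tick(9): ref=17.0000 raw=[20.4000 15.3000 18.7000 21.2500]
Drift of clock 3 after op 6: 21.2500 - 17.0000 = 4.2500

Answer: 4.2500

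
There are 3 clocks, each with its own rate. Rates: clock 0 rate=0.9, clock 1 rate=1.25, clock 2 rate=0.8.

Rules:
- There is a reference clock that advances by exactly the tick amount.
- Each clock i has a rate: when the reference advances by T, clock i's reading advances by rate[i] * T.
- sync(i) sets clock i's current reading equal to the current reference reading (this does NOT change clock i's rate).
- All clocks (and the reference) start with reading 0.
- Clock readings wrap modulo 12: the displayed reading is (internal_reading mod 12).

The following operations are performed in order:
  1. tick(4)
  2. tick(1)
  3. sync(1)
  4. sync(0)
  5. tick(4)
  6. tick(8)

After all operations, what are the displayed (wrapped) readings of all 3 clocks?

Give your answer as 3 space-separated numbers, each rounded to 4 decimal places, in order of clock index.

Answer: 3.8000 8.0000 1.6000

Derivation:
After op 1 tick(4): ref=4.0000 raw=[3.6000 5.0000 3.2000]
After op 2 tick(1): ref=5.0000 raw=[4.5000 6.2500 4.0000]
After op 3 sync(1): ref=5.0000 raw=[4.5000 5.0000 4.0000]
After op 4 sync(0): ref=5.0000 raw=[5.0000 5.0000 4.0000]
After op 5 tick(4): ref=9.0000 raw=[8.6000 10.0000 7.2000]
After op 6 tick(8): ref=17.0000 raw=[15.8000 20.0000 13.6000]
Wrap final raw readings (mod 12): 15.8000 mod 12 = 3.8000; 20.0000 mod 12 = 8.0000; 13.6000 mod 12 = 1.6000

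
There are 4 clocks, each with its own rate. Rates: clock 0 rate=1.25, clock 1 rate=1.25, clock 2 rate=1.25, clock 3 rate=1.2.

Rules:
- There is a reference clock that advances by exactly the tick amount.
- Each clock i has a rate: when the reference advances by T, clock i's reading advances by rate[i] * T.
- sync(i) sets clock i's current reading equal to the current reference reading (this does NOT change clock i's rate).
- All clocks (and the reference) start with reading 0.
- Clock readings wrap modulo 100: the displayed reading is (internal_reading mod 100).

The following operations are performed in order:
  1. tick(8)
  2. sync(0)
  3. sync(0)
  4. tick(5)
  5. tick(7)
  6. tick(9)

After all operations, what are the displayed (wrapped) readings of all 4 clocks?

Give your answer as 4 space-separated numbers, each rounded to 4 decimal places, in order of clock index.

Answer: 34.2500 36.2500 36.2500 34.8000

Derivation:
After op 1 tick(8): ref=8.0000 raw=[10.0000 10.0000 10.0000 9.6000]
After op 2 sync(0): ref=8.0000 raw=[8.0000 10.0000 10.0000 9.6000]
After op 3 sync(0): ref=8.0000 raw=[8.0000 10.0000 10.0000 9.6000]
After op 4 tick(5): ref=13.0000 raw=[14.2500 16.2500 16.2500 15.6000]
After op 5 tick(7): ref=20.0000 raw=[23.0000 25.0000 25.0000 24.0000]
After op 6 tick(9): ref=29.0000 raw=[34.2500 36.2500 36.2500 34.8000]
Wrap final raw readings (mod 100): 34.2500 mod 100 = 34.2500; 36.2500 mod 100 = 36.2500; 36.2500 mod 100 = 36.2500; 34.8000 mod 100 = 34.8000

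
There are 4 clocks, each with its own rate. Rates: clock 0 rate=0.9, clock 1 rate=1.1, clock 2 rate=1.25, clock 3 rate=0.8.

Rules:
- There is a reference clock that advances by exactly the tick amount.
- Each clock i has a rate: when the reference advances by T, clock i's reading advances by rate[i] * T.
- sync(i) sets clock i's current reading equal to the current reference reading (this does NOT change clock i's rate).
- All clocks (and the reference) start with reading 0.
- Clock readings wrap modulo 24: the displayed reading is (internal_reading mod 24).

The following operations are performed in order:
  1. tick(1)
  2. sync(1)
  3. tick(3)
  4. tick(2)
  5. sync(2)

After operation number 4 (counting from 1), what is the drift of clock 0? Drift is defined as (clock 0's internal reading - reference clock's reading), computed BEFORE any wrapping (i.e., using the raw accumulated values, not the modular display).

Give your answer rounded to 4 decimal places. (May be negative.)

After op 1 tick(1): ref=1.0000 raw=[0.9000 1.1000 1.2500 0.8000]
After op 2 sync(1): ref=1.0000 raw=[0.9000 1.0000 1.2500 0.8000]
After op 3 tick(3): ref=4.0000 raw=[3.6000 4.3000 5.0000 3.2000]
After op 4 tick(2): ref=6.0000 raw=[5.4000 6.5000 7.5000 4.8000]
Drift of clock 0 after op 4: 5.4000 - 6.0000 = -0.6000

Answer: -0.6000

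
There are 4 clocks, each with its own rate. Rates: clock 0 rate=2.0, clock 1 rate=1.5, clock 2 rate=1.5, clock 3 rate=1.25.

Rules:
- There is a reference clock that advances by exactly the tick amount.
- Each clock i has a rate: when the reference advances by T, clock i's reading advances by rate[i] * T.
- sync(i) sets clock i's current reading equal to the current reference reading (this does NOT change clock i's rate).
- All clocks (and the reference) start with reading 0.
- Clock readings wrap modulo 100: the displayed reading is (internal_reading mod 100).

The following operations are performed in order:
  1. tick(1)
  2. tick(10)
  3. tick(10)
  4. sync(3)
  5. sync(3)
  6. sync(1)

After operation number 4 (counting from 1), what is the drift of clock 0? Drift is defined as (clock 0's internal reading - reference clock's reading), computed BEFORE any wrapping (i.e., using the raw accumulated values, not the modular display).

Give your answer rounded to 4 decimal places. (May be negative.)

After op 1 tick(1): ref=1.0000 raw=[2.0000 1.5000 1.5000 1.2500]
After op 2 tick(10): ref=11.0000 raw=[22.0000 16.5000 16.5000 13.7500]
After op 3 tick(10): ref=21.0000 raw=[42.0000 31.5000 31.5000 26.2500]
After op 4 sync(3): ref=21.0000 raw=[42.0000 31.5000 31.5000 21.0000]
Drift of clock 0 after op 4: 42.0000 - 21.0000 = 21.0000

Answer: 21.0000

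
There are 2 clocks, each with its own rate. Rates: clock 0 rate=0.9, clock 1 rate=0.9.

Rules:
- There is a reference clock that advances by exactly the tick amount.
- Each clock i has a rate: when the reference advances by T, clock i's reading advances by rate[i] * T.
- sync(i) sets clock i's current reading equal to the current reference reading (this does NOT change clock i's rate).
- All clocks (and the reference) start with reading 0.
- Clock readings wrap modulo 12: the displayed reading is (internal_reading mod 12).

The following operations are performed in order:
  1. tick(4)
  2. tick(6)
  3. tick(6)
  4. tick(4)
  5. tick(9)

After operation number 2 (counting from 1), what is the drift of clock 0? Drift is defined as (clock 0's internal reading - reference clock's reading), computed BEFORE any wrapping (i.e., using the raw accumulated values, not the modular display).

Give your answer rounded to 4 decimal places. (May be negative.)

Answer: -1.0000

Derivation:
After op 1 tick(4): ref=4.0000 raw=[3.6000 3.6000]
After op 2 tick(6): ref=10.0000 raw=[9.0000 9.0000]
Drift of clock 0 after op 2: 9.0000 - 10.0000 = -1.0000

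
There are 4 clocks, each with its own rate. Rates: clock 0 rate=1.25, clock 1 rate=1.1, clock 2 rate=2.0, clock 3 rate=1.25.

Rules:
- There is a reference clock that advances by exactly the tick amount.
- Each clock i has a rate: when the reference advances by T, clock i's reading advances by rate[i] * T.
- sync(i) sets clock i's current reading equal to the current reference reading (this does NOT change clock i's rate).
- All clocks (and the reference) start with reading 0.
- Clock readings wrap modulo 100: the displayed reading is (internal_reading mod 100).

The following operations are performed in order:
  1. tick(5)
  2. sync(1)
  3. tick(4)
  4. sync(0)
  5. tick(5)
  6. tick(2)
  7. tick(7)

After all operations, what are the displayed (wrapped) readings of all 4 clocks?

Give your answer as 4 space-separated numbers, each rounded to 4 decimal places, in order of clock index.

After op 1 tick(5): ref=5.0000 raw=[6.2500 5.5000 10.0000 6.2500]
After op 2 sync(1): ref=5.0000 raw=[6.2500 5.0000 10.0000 6.2500]
After op 3 tick(4): ref=9.0000 raw=[11.2500 9.4000 18.0000 11.2500]
After op 4 sync(0): ref=9.0000 raw=[9.0000 9.4000 18.0000 11.2500]
After op 5 tick(5): ref=14.0000 raw=[15.2500 14.9000 28.0000 17.5000]
After op 6 tick(2): ref=16.0000 raw=[17.7500 17.1000 32.0000 20.0000]
After op 7 tick(7): ref=23.0000 raw=[26.5000 24.8000 46.0000 28.7500]
Wrap final raw readings (mod 100): 26.5000 mod 100 = 26.5000; 24.8000 mod 100 = 24.8000; 46.0000 mod 100 = 46.0000; 28.7500 mod 100 = 28.7500

Answer: 26.5000 24.8000 46.0000 28.7500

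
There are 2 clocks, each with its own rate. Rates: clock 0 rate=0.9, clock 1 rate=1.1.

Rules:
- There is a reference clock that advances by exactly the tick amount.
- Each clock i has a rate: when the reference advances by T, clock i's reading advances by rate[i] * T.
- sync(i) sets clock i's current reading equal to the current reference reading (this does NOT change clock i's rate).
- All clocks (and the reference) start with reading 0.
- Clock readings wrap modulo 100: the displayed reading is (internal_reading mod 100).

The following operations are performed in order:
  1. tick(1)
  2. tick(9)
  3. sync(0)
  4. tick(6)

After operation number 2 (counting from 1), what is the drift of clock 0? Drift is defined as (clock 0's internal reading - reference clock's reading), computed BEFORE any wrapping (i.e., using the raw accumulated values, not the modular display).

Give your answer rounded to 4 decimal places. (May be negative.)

After op 1 tick(1): ref=1.0000 raw=[0.9000 1.1000]
After op 2 tick(9): ref=10.0000 raw=[9.0000 11.0000]
Drift of clock 0 after op 2: 9.0000 - 10.0000 = -1.0000

Answer: -1.0000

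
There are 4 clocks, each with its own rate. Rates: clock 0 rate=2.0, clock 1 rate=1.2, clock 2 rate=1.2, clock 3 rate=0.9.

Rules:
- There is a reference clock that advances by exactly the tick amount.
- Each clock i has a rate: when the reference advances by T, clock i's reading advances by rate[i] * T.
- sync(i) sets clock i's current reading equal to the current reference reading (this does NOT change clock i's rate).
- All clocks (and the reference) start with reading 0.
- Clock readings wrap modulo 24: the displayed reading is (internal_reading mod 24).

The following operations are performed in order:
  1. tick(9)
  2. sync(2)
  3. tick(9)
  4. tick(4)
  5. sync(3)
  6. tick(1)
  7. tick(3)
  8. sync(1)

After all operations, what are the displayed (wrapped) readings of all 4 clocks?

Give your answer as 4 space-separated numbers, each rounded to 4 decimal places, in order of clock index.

Answer: 4.0000 2.0000 5.4000 1.6000

Derivation:
After op 1 tick(9): ref=9.0000 raw=[18.0000 10.8000 10.8000 8.1000]
After op 2 sync(2): ref=9.0000 raw=[18.0000 10.8000 9.0000 8.1000]
After op 3 tick(9): ref=18.0000 raw=[36.0000 21.6000 19.8000 16.2000]
After op 4 tick(4): ref=22.0000 raw=[44.0000 26.4000 24.6000 19.8000]
After op 5 sync(3): ref=22.0000 raw=[44.0000 26.4000 24.6000 22.0000]
After op 6 tick(1): ref=23.0000 raw=[46.0000 27.6000 25.8000 22.9000]
After op 7 tick(3): ref=26.0000 raw=[52.0000 31.2000 29.4000 25.6000]
After op 8 sync(1): ref=26.0000 raw=[52.0000 26.0000 29.4000 25.6000]
Wrap final raw readings (mod 24): 52.0000 mod 24 = 4.0000; 26.0000 mod 24 = 2.0000; 29.4000 mod 24 = 5.4000; 25.6000 mod 24 = 1.6000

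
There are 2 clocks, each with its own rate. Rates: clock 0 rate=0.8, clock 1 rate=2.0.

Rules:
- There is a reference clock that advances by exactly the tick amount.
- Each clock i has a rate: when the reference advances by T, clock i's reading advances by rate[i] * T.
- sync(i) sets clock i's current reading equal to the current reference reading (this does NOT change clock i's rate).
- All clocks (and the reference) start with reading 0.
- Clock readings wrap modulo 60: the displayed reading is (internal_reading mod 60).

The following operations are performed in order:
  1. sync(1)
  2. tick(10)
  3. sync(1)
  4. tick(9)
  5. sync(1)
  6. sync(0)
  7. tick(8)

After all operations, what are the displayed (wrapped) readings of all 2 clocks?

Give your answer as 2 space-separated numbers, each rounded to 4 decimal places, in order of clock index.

Answer: 25.4000 35.0000

Derivation:
After op 1 sync(1): ref=0.0000 raw=[0.0000 0.0000]
After op 2 tick(10): ref=10.0000 raw=[8.0000 20.0000]
After op 3 sync(1): ref=10.0000 raw=[8.0000 10.0000]
After op 4 tick(9): ref=19.0000 raw=[15.2000 28.0000]
After op 5 sync(1): ref=19.0000 raw=[15.2000 19.0000]
After op 6 sync(0): ref=19.0000 raw=[19.0000 19.0000]
After op 7 tick(8): ref=27.0000 raw=[25.4000 35.0000]
Wrap final raw readings (mod 60): 25.4000 mod 60 = 25.4000; 35.0000 mod 60 = 35.0000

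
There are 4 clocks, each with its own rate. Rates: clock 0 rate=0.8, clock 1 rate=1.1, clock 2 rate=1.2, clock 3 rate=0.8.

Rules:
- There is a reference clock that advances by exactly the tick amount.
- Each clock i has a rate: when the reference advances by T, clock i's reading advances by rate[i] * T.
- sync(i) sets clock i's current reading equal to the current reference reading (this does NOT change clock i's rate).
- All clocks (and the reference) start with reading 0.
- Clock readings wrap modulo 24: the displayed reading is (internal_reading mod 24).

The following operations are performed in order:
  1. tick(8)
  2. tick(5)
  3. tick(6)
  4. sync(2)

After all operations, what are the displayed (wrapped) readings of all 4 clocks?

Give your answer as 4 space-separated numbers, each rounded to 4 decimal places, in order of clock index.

Answer: 15.2000 20.9000 19.0000 15.2000

Derivation:
After op 1 tick(8): ref=8.0000 raw=[6.4000 8.8000 9.6000 6.4000]
After op 2 tick(5): ref=13.0000 raw=[10.4000 14.3000 15.6000 10.4000]
After op 3 tick(6): ref=19.0000 raw=[15.2000 20.9000 22.8000 15.2000]
After op 4 sync(2): ref=19.0000 raw=[15.2000 20.9000 19.0000 15.2000]
Wrap final raw readings (mod 24): 15.2000 mod 24 = 15.2000; 20.9000 mod 24 = 20.9000; 19.0000 mod 24 = 19.0000; 15.2000 mod 24 = 15.2000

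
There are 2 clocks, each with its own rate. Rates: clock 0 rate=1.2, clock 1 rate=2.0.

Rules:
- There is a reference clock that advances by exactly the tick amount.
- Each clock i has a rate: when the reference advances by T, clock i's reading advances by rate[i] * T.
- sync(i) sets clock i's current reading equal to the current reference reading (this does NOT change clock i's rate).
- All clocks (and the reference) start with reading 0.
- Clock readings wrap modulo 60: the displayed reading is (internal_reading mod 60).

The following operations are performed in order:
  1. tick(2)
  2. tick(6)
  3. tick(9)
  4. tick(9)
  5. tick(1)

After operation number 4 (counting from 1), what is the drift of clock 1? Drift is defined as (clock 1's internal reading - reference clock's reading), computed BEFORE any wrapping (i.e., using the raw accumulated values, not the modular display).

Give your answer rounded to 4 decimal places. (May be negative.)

After op 1 tick(2): ref=2.0000 raw=[2.4000 4.0000]
After op 2 tick(6): ref=8.0000 raw=[9.6000 16.0000]
After op 3 tick(9): ref=17.0000 raw=[20.4000 34.0000]
After op 4 tick(9): ref=26.0000 raw=[31.2000 52.0000]
Drift of clock 1 after op 4: 52.0000 - 26.0000 = 26.0000

Answer: 26.0000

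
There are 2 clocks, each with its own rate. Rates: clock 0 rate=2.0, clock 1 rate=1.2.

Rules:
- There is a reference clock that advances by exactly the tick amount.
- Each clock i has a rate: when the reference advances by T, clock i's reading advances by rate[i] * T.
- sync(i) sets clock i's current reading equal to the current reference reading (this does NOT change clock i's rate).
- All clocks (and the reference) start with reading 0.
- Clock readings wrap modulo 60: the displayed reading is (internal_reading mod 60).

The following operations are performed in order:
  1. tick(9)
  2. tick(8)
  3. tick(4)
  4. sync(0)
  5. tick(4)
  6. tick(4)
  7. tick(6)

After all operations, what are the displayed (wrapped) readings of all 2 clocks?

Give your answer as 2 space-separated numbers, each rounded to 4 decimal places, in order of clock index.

Answer: 49.0000 42.0000

Derivation:
After op 1 tick(9): ref=9.0000 raw=[18.0000 10.8000]
After op 2 tick(8): ref=17.0000 raw=[34.0000 20.4000]
After op 3 tick(4): ref=21.0000 raw=[42.0000 25.2000]
After op 4 sync(0): ref=21.0000 raw=[21.0000 25.2000]
After op 5 tick(4): ref=25.0000 raw=[29.0000 30.0000]
After op 6 tick(4): ref=29.0000 raw=[37.0000 34.8000]
After op 7 tick(6): ref=35.0000 raw=[49.0000 42.0000]
Wrap final raw readings (mod 60): 49.0000 mod 60 = 49.0000; 42.0000 mod 60 = 42.0000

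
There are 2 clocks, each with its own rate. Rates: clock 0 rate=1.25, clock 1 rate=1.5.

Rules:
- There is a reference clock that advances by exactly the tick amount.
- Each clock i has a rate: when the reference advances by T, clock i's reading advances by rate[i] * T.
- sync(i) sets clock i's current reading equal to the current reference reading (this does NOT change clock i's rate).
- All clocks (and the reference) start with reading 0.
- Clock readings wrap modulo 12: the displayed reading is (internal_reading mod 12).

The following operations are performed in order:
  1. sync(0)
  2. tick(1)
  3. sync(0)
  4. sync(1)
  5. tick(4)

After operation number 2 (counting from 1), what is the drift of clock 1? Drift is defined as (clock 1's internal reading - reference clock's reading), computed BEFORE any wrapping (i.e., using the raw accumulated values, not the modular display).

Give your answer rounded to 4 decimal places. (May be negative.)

After op 1 sync(0): ref=0.0000 raw=[0.0000 0.0000]
After op 2 tick(1): ref=1.0000 raw=[1.2500 1.5000]
Drift of clock 1 after op 2: 1.5000 - 1.0000 = 0.5000

Answer: 0.5000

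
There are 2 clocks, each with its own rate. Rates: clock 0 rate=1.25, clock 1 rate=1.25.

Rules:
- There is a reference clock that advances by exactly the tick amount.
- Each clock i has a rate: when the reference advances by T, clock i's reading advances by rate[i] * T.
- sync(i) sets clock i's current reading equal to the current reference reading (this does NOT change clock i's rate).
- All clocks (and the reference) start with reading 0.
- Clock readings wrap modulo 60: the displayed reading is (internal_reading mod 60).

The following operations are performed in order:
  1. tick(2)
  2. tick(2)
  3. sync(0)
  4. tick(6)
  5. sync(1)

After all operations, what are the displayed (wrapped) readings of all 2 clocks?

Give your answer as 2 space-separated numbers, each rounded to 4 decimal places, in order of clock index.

Answer: 11.5000 10.0000

Derivation:
After op 1 tick(2): ref=2.0000 raw=[2.5000 2.5000]
After op 2 tick(2): ref=4.0000 raw=[5.0000 5.0000]
After op 3 sync(0): ref=4.0000 raw=[4.0000 5.0000]
After op 4 tick(6): ref=10.0000 raw=[11.5000 12.5000]
After op 5 sync(1): ref=10.0000 raw=[11.5000 10.0000]
Wrap final raw readings (mod 60): 11.5000 mod 60 = 11.5000; 10.0000 mod 60 = 10.0000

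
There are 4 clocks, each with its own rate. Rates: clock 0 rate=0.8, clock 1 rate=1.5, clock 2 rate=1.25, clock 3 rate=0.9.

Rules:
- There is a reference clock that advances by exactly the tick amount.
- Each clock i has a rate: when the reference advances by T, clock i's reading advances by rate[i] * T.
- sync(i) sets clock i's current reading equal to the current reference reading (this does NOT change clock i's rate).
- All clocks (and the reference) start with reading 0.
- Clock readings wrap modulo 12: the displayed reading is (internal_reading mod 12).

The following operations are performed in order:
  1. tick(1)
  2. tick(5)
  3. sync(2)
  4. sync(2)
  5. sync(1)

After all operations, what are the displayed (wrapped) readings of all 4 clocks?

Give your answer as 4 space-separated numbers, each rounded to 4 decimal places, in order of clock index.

Answer: 4.8000 6.0000 6.0000 5.4000

Derivation:
After op 1 tick(1): ref=1.0000 raw=[0.8000 1.5000 1.2500 0.9000]
After op 2 tick(5): ref=6.0000 raw=[4.8000 9.0000 7.5000 5.4000]
After op 3 sync(2): ref=6.0000 raw=[4.8000 9.0000 6.0000 5.4000]
After op 4 sync(2): ref=6.0000 raw=[4.8000 9.0000 6.0000 5.4000]
After op 5 sync(1): ref=6.0000 raw=[4.8000 6.0000 6.0000 5.4000]
Wrap final raw readings (mod 12): 4.8000 mod 12 = 4.8000; 6.0000 mod 12 = 6.0000; 6.0000 mod 12 = 6.0000; 5.4000 mod 12 = 5.4000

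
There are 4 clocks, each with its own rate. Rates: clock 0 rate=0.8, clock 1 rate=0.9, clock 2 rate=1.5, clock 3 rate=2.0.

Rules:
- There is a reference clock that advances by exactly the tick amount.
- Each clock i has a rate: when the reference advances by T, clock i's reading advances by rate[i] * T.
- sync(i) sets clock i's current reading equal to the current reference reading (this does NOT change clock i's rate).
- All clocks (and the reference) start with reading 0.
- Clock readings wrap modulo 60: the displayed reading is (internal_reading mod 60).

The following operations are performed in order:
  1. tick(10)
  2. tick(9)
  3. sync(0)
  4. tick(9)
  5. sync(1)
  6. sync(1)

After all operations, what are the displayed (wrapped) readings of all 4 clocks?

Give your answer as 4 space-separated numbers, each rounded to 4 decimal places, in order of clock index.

Answer: 26.2000 28.0000 42.0000 56.0000

Derivation:
After op 1 tick(10): ref=10.0000 raw=[8.0000 9.0000 15.0000 20.0000]
After op 2 tick(9): ref=19.0000 raw=[15.2000 17.1000 28.5000 38.0000]
After op 3 sync(0): ref=19.0000 raw=[19.0000 17.1000 28.5000 38.0000]
After op 4 tick(9): ref=28.0000 raw=[26.2000 25.2000 42.0000 56.0000]
After op 5 sync(1): ref=28.0000 raw=[26.2000 28.0000 42.0000 56.0000]
After op 6 sync(1): ref=28.0000 raw=[26.2000 28.0000 42.0000 56.0000]
Wrap final raw readings (mod 60): 26.2000 mod 60 = 26.2000; 28.0000 mod 60 = 28.0000; 42.0000 mod 60 = 42.0000; 56.0000 mod 60 = 56.0000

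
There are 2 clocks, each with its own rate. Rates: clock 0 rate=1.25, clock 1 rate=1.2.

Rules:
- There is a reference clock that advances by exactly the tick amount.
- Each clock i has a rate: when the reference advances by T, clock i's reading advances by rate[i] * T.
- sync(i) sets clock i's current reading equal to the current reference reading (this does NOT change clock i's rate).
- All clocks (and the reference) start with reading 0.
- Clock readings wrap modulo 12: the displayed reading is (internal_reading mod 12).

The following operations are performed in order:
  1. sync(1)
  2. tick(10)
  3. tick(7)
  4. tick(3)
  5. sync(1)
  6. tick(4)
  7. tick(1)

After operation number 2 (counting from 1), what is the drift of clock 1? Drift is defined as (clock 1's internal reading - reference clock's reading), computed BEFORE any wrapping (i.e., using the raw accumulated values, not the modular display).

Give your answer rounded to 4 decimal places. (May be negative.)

Answer: 2.0000

Derivation:
After op 1 sync(1): ref=0.0000 raw=[0.0000 0.0000]
After op 2 tick(10): ref=10.0000 raw=[12.5000 12.0000]
Drift of clock 1 after op 2: 12.0000 - 10.0000 = 2.0000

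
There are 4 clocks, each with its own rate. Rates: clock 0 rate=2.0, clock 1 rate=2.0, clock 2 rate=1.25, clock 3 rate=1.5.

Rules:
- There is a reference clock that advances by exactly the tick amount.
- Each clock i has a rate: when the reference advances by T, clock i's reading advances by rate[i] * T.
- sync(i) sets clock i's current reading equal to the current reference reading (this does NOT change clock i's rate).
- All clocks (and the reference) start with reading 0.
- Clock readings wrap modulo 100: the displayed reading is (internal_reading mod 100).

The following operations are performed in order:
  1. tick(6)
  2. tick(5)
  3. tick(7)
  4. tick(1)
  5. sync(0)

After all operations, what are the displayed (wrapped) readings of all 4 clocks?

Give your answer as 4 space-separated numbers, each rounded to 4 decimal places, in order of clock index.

After op 1 tick(6): ref=6.0000 raw=[12.0000 12.0000 7.5000 9.0000]
After op 2 tick(5): ref=11.0000 raw=[22.0000 22.0000 13.7500 16.5000]
After op 3 tick(7): ref=18.0000 raw=[36.0000 36.0000 22.5000 27.0000]
After op 4 tick(1): ref=19.0000 raw=[38.0000 38.0000 23.7500 28.5000]
After op 5 sync(0): ref=19.0000 raw=[19.0000 38.0000 23.7500 28.5000]
Wrap final raw readings (mod 100): 19.0000 mod 100 = 19.0000; 38.0000 mod 100 = 38.0000; 23.7500 mod 100 = 23.7500; 28.5000 mod 100 = 28.5000

Answer: 19.0000 38.0000 23.7500 28.5000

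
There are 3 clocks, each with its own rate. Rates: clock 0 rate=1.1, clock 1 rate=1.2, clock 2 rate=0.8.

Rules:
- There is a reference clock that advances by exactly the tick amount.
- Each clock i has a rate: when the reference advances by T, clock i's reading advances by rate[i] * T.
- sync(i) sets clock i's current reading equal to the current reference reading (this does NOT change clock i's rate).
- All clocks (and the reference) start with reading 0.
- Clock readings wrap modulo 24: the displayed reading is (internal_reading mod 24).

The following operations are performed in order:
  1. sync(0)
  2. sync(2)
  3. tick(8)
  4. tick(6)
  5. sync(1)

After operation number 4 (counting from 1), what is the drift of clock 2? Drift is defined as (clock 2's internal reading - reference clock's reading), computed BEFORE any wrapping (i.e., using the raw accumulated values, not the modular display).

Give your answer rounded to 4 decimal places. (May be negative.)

Answer: -2.8000

Derivation:
After op 1 sync(0): ref=0.0000 raw=[0.0000 0.0000 0.0000]
After op 2 sync(2): ref=0.0000 raw=[0.0000 0.0000 0.0000]
After op 3 tick(8): ref=8.0000 raw=[8.8000 9.6000 6.4000]
After op 4 tick(6): ref=14.0000 raw=[15.4000 16.8000 11.2000]
Drift of clock 2 after op 4: 11.2000 - 14.0000 = -2.8000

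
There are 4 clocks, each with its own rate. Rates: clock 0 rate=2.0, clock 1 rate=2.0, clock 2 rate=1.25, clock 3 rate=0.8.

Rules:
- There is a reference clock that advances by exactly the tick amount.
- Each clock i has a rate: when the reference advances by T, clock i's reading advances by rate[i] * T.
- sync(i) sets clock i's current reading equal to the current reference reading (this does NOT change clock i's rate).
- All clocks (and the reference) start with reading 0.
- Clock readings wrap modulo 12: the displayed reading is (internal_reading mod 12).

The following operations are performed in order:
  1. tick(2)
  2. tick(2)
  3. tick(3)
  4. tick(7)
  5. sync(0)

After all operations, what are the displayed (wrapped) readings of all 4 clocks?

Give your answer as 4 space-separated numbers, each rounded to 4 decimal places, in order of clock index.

After op 1 tick(2): ref=2.0000 raw=[4.0000 4.0000 2.5000 1.6000]
After op 2 tick(2): ref=4.0000 raw=[8.0000 8.0000 5.0000 3.2000]
After op 3 tick(3): ref=7.0000 raw=[14.0000 14.0000 8.7500 5.6000]
After op 4 tick(7): ref=14.0000 raw=[28.0000 28.0000 17.5000 11.2000]
After op 5 sync(0): ref=14.0000 raw=[14.0000 28.0000 17.5000 11.2000]
Wrap final raw readings (mod 12): 14.0000 mod 12 = 2.0000; 28.0000 mod 12 = 4.0000; 17.5000 mod 12 = 5.5000; 11.2000 mod 12 = 11.2000

Answer: 2.0000 4.0000 5.5000 11.2000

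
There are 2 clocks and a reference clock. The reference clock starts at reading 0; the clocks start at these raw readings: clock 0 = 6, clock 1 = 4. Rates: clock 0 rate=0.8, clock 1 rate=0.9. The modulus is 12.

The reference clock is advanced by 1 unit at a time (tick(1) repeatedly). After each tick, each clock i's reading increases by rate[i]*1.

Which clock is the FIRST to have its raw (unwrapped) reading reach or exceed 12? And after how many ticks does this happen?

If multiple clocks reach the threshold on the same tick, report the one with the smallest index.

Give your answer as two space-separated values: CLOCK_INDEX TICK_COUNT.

clock 0: start=6, rate=0.8, needs 12-6 = 6; ticks = ceil(6/0.8) = ceil(7.5000) = 8; reading at tick 8 = 6 + 0.8*8 = 12.4000
clock 1: start=4, rate=0.9, needs 12-4 = 8; ticks = ceil(8/0.9) = ceil(8.8889) = 9; reading at tick 9 = 4 + 0.9*9 = 12.1000
Minimum tick count = 8; winners = [0]; smallest index = 0

Answer: 0 8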